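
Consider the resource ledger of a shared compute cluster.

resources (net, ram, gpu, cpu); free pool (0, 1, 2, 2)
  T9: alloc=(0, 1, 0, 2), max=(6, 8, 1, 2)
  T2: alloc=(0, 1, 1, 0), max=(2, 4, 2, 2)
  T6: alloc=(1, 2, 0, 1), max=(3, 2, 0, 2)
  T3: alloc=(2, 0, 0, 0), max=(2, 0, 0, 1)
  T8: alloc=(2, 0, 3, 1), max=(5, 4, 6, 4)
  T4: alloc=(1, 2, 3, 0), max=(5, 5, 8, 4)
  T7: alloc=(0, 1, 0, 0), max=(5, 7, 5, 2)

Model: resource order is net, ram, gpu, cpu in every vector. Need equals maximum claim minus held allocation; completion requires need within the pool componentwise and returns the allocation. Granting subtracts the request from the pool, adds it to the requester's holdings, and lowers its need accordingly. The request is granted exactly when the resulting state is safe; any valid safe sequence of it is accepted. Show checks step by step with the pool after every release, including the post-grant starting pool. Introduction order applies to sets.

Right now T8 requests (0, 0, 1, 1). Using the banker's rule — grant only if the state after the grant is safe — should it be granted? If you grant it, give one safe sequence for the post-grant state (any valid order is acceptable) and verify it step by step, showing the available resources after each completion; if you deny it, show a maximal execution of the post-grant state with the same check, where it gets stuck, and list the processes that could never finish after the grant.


GRANT. The post-grant state is safe; one safe sequence: T3, T6, T2, T8, T4, T7, T9.
Key observation: even at the reduced pool (0, 1, 1, 1), T3 fits immediately, so safety survives the grant.
Check on the post-grant state, step by step:
  pool = (0, 1, 1, 1)
  T3 needs (0, 0, 0, 1) <= (0, 1, 1, 1) -> finishes; pool += (2, 0, 0, 0) = (2, 1, 1, 1)
  T6 needs (2, 0, 0, 1) <= (2, 1, 1, 1) -> finishes; pool += (1, 2, 0, 1) = (3, 3, 1, 2)
  T2 needs (2, 3, 1, 2) <= (3, 3, 1, 2) -> finishes; pool += (0, 1, 1, 0) = (3, 4, 2, 2)
  T8 needs (3, 4, 2, 2) <= (3, 4, 2, 2) -> finishes; pool += (2, 0, 4, 2) = (5, 4, 6, 4)
  T4 needs (4, 3, 5, 4) <= (5, 4, 6, 4) -> finishes; pool += (1, 2, 3, 0) = (6, 6, 9, 4)
  T7 needs (5, 6, 5, 2) <= (6, 6, 9, 4) -> finishes; pool += (0, 1, 0, 0) = (6, 7, 9, 4)
  T9 needs (6, 7, 1, 0) <= (6, 7, 9, 4) -> finishes; pool += (0, 1, 0, 2) = (6, 8, 9, 6)


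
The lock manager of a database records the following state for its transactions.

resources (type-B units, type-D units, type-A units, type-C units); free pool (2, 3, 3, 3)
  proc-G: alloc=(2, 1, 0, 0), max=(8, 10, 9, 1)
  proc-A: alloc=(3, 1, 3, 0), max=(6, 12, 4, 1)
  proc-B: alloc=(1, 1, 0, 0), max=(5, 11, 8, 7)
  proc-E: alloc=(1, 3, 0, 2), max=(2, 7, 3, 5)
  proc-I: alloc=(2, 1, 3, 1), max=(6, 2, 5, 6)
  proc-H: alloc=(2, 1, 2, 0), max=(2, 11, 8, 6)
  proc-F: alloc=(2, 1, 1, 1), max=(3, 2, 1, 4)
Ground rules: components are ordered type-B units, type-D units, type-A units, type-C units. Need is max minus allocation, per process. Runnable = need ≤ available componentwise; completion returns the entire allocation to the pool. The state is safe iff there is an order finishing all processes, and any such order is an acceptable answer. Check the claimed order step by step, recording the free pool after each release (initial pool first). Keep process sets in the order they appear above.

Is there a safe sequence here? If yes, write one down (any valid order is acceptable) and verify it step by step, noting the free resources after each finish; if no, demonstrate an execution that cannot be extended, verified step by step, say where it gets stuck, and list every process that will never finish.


UNSAFE — no complete ordering exists.
Key observation: no order helps: past proc-F, proc-E, proc-I, the free pool tops out at (7, 8, 7, 7), below what each blocked process needs in type-D units.
The run proc-F, proc-E, proc-I cannot be extended any further. Check, step by step:
  pool = (2, 3, 3, 3)
  proc-F needs (1, 1, 0, 3) <= (2, 3, 3, 3) -> finishes; pool += (2, 1, 1, 1) = (4, 4, 4, 4)
  proc-E needs (1, 4, 3, 3) <= (4, 4, 4, 4) -> finishes; pool += (1, 3, 0, 2) = (5, 7, 4, 6)
  proc-I needs (4, 1, 2, 5) <= (5, 7, 4, 6) -> finishes; pool += (2, 1, 3, 1) = (7, 8, 7, 7)
  proc-G still needs (6, 9, 9, 1) but only (7, 8, 7, 7) is free — short on type-D units and type-A units
  proc-A still needs (3, 11, 1, 1) but only (7, 8, 7, 7) is free — short on type-D units
  proc-B still needs (4, 10, 8, 7) but only (7, 8, 7, 7) is free — short on type-D units and type-A units
  proc-H still needs (0, 10, 6, 6) but only (7, 8, 7, 7) is free — short on type-D units
Processes that can never finish: proc-G, proc-A, proc-B and proc-H.


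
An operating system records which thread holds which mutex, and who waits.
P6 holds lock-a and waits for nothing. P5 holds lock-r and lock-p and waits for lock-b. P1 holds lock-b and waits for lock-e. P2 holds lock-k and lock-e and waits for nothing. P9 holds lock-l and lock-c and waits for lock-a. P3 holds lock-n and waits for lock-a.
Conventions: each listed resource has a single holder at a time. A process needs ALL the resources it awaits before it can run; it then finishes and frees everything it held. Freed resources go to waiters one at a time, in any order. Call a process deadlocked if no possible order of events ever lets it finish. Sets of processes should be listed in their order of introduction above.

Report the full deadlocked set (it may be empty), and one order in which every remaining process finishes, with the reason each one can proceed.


The deadlocked set is empty.
Key observation: every chain of waits terminates; starting from the processes that wait on nothing, all the rest unlock in turn.
A valid finishing order for the others: P6, P2, P9, P1, P5, P3.
Step-by-step check:
  P6: no waits; runs immediately, freeing lock-a
  P2: no waits; runs immediately, freeing lock-k and lock-e
  run P9 (all its waits — lock-a — are resolved); releases lock-l and lock-c
  run P1 (all its waits — lock-e — are resolved); releases lock-b
  run P5 (all its waits — lock-b — are resolved); releases lock-r and lock-p
  run P3 (all its waits — lock-a — are resolved); releases lock-n


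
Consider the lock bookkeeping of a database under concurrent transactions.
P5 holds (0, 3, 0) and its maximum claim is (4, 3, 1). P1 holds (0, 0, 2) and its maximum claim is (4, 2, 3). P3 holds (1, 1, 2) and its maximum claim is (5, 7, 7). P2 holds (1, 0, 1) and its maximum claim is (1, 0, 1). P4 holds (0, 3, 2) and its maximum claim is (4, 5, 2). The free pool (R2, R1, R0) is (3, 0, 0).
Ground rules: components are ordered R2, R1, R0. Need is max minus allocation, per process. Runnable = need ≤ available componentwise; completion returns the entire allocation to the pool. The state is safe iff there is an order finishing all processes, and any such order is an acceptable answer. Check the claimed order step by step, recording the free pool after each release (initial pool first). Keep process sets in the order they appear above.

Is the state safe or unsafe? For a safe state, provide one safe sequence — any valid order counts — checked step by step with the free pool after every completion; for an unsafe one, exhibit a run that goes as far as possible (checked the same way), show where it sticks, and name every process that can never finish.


SAFE. One safe sequence: P2, P5, P1, P4, P3.
Key observation: the order's first zero-slack moment is P5 ((4, 0, 1) needed, (4, 0, 1) free — a requested resource with nothing to spare).
Step-by-step check:
  pool = (3, 0, 0)
  P2: need (0, 0, 0) fits (3, 0, 0); releases (1, 0, 1), pool now (4, 0, 1)
  P5: need (4, 0, 1) fits (4, 0, 1); releases (0, 3, 0), pool now (4, 3, 1)
  P1: need (4, 2, 1) fits (4, 3, 1); releases (0, 0, 2), pool now (4, 3, 3)
  P4: need (4, 2, 0) fits (4, 3, 3); releases (0, 3, 2), pool now (4, 6, 5)
  P3: need (4, 6, 5) fits (4, 6, 5); releases (1, 1, 2), pool now (5, 7, 7)


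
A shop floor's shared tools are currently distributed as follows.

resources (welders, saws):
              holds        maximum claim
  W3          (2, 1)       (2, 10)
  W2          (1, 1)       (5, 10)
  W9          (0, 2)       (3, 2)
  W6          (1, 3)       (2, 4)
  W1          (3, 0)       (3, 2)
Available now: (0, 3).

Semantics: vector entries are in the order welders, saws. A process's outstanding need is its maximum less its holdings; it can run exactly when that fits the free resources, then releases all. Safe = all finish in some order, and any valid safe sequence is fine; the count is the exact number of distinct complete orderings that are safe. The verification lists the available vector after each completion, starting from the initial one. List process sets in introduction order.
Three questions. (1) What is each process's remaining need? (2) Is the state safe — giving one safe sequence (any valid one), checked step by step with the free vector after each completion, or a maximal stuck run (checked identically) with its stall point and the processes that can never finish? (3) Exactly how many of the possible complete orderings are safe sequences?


(1) Outstanding need per process (order welders, saws):
  W3: (0, 9)
  W2: (4, 9)
  W9: (3, 0)
  W6: (1, 1)
  W1: (0, 2)
(2) The state is UNSAFE.
Key observation: the wall is saws: completing W1, W9, W6 brings the pool only to (4, 8), and all the rest need more.
Going as far as possible: W1, W9, W6; after that, nothing fits. Walking it through:
  pool = (0, 3)
  run W1 (needs (0, 2), free (0, 3)); after release of (3, 0) the pool is (3, 3)
  run W9 (needs (3, 0), free (3, 3)); after release of (0, 2) the pool is (3, 5)
  run W6 (needs (1, 1), free (3, 5)); after release of (1, 3) the pool is (4, 8)
  W3 cannot run: need (0, 9) vs free (4, 8) (insufficient saws)
  W2 cannot run: need (4, 9) vs free (4, 8) (insufficient saws)
Processes that can never finish: W3 and W2.
(3) Precisely 0 of the possible complete orderings are safe sequences.


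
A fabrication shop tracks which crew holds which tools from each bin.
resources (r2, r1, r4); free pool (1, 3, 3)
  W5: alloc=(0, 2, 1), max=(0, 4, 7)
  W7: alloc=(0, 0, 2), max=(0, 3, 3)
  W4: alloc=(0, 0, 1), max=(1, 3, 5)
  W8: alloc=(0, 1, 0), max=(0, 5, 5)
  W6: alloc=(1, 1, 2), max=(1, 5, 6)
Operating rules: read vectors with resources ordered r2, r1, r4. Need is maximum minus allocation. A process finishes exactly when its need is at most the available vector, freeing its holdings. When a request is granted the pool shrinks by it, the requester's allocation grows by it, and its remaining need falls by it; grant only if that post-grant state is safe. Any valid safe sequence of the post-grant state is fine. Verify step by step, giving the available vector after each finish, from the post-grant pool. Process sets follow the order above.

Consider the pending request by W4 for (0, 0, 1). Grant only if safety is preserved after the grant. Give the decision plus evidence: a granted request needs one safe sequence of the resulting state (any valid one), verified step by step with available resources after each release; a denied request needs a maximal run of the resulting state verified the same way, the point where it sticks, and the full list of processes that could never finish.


GRANT: granting preserves safety; a valid post-grant sequence is W7, W4, W5, W8, W6.
Key observation: after the grant the pool drops to (1, 3, 2), which still lets W7 finish first and unwind the rest.
Verifying the post-grant state step by step:
  pool = (1, 3, 2)
  W7 needs (0, 3, 1) <= (1, 3, 2) -> finishes; pool += (0, 0, 2) = (1, 3, 4)
  W4 needs (1, 3, 3) <= (1, 3, 4) -> finishes; pool += (0, 0, 2) = (1, 3, 6)
  W5 needs (0, 2, 6) <= (1, 3, 6) -> finishes; pool += (0, 2, 1) = (1, 5, 7)
  W8 needs (0, 4, 5) <= (1, 5, 7) -> finishes; pool += (0, 1, 0) = (1, 6, 7)
  W6 needs (0, 4, 4) <= (1, 6, 7) -> finishes; pool += (1, 1, 2) = (2, 7, 9)


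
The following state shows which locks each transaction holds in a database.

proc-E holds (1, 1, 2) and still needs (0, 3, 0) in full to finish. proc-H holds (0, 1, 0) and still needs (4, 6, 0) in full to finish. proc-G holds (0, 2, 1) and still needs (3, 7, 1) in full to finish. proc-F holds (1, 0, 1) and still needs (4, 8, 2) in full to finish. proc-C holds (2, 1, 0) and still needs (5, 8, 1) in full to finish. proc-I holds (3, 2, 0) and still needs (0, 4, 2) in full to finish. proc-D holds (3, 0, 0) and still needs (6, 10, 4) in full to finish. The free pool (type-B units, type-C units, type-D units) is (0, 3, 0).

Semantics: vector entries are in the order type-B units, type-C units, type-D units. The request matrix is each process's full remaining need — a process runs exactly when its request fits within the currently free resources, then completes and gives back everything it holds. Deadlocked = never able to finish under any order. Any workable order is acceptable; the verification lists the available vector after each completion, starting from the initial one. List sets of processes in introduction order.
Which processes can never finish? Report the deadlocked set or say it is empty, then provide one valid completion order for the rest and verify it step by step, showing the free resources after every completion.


Nothing here is deadlocked.
Key observation: proc-E leads a chain of completions in which each release enables another process.
One completion order for the rest: proc-E, proc-I, proc-H, proc-G, proc-F, proc-C, proc-D. Verifying each step:
  pool = (0, 3, 0)
  proc-E: need (0, 3, 0) fits (0, 3, 0); releases (1, 1, 2), pool now (1, 4, 2)
  proc-I: need (0, 4, 2) fits (1, 4, 2); releases (3, 2, 0), pool now (4, 6, 2)
  proc-H: need (4, 6, 0) fits (4, 6, 2); releases (0, 1, 0), pool now (4, 7, 2)
  proc-G: need (3, 7, 1) fits (4, 7, 2); releases (0, 2, 1), pool now (4, 9, 3)
  proc-F: need (4, 8, 2) fits (4, 9, 3); releases (1, 0, 1), pool now (5, 9, 4)
  proc-C: need (5, 8, 1) fits (5, 9, 4); releases (2, 1, 0), pool now (7, 10, 4)
  proc-D: need (6, 10, 4) fits (7, 10, 4); releases (3, 0, 0), pool now (10, 10, 4)


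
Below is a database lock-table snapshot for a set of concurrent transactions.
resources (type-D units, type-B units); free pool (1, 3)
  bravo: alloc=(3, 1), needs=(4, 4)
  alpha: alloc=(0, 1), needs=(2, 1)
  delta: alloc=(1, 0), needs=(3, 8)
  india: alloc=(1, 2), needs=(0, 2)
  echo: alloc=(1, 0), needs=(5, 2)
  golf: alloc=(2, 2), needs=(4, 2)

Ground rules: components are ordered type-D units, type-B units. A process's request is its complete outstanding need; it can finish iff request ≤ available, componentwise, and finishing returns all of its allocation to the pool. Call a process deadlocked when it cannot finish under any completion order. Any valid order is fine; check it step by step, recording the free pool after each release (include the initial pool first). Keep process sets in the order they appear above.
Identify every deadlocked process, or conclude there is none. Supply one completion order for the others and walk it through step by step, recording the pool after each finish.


Deadlocked: bravo, delta, echo and golf.
Key observation: after india, alpha complete, (2, 6) is the best the pool ever gets, yet each leftover process wants more type-D units.
The rest can finish in the order india, alpha. Walking it through:
  pool = (1, 3)
  india needs (0, 2) <= (1, 3) -> finishes; pool += (1, 2) = (2, 5)
  alpha needs (2, 1) <= (2, 5) -> finishes; pool += (0, 1) = (2, 6)
None of the blocked processes ever fits:
  blocked: bravo wants (4, 4), pool (2, 6) — not enough type-D units
  blocked: delta wants (3, 8), pool (2, 6) — not enough type-D units and type-B units
  blocked: echo wants (5, 2), pool (2, 6) — not enough type-D units
  blocked: golf wants (4, 2), pool (2, 6) — not enough type-D units


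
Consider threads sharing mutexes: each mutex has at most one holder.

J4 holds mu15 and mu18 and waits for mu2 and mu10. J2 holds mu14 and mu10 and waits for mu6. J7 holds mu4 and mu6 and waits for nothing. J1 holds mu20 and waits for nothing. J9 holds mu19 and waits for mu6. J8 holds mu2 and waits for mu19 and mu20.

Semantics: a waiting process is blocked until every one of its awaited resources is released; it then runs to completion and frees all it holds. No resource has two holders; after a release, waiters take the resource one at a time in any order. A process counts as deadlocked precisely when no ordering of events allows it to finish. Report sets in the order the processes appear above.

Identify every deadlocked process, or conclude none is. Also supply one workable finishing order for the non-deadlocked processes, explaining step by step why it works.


The deadlocked set is empty.
Key observation: no waiting chain loops back on itself — every chain ends at a process that waits on nothing, so everyone eventually runs.
A valid finishing order for the others: J7, J1, J9, J2, J8, J4.
Verifying each step:
  J7: no waits; runs immediately, freeing mu4 and mu6
  J1: no waits; runs immediately, freeing mu20
  run J9 (all its waits — mu6 — are resolved); releases mu19
  run J2 (all its waits — mu6 — are resolved); releases mu14 and mu10
  run J8 (all its waits — mu19 and mu20 — are resolved); releases mu2
  run J4 (all its waits — mu2 and mu10 — are resolved); releases mu15 and mu18


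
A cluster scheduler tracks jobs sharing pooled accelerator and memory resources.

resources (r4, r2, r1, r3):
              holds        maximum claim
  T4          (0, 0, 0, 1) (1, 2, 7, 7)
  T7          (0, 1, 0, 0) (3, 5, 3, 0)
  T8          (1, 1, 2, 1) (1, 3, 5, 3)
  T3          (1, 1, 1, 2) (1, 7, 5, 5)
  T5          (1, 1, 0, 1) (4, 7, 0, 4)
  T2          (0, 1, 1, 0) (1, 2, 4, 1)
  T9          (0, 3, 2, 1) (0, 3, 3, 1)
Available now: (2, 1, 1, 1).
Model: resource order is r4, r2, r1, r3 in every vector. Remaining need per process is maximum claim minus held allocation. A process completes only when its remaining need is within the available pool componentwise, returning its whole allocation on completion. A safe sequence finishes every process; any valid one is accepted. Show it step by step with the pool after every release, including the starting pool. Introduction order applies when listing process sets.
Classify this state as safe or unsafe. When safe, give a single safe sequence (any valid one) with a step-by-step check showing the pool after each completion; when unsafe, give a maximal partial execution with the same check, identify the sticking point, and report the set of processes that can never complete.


SAFE, for example via the order T9, T8, T7, T5, T3, T2, T4.
Key observation: reading the order forward, T9 is the first process whose need (0, 0, 1, 0) meets the free pool (2, 1, 1, 1) exactly on a resource it requests.
Check, step by step:
  pool = (2, 1, 1, 1)
  run T9 (needs (0, 0, 1, 0), free (2, 1, 1, 1)); after release of (0, 3, 2, 1) the pool is (2, 4, 3, 2)
  run T8 (needs (0, 2, 3, 2), free (2, 4, 3, 2)); after release of (1, 1, 2, 1) the pool is (3, 5, 5, 3)
  run T7 (needs (3, 4, 3, 0), free (3, 5, 5, 3)); after release of (0, 1, 0, 0) the pool is (3, 6, 5, 3)
  run T5 (needs (3, 6, 0, 3), free (3, 6, 5, 3)); after release of (1, 1, 0, 1) the pool is (4, 7, 5, 4)
  run T3 (needs (0, 6, 4, 3), free (4, 7, 5, 4)); after release of (1, 1, 1, 2) the pool is (5, 8, 6, 6)
  run T2 (needs (1, 1, 3, 1), free (5, 8, 6, 6)); after release of (0, 1, 1, 0) the pool is (5, 9, 7, 6)
  run T4 (needs (1, 2, 7, 6), free (5, 9, 7, 6)); after release of (0, 0, 0, 1) the pool is (5, 9, 7, 7)


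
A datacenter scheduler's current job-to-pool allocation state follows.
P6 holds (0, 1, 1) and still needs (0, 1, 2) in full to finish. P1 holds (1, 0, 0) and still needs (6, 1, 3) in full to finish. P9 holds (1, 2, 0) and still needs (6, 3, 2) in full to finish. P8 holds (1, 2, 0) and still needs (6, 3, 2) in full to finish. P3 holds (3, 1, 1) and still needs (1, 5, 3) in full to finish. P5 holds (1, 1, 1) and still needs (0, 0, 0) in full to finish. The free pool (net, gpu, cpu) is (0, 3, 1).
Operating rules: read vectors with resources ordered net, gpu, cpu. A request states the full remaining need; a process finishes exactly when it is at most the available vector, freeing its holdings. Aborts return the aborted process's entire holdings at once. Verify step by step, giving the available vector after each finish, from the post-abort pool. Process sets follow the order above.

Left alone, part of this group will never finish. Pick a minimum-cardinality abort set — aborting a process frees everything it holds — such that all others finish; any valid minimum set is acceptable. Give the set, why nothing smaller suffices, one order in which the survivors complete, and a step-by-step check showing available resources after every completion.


The answer: abort P1 and P9.
Key observation: before aborting P1 and P9, P8 was permanently blocked — no order could ever run it; afterwards it completes at step 4.
Minimality, checking each single-abort alternative: P6 alone leaves P1 blocked (short on net); P1 alone leaves P9 blocked (short on net); P9 alone leaves P1 blocked (short on net); P8 alone leaves P1 blocked (short on net); P3 alone leaves P1 blocked (short on net); P5 alone leaves P1 blocked (short on net).
The survivors complete as P5, P6, P3, P8. Check, step by step (starting from the post-abort pool):
  pool = (2, 5, 1)
  P5 needs (0, 0, 0) <= (2, 5, 1) -> finishes; pool += (1, 1, 1) = (3, 6, 2)
  P6 needs (0, 1, 2) <= (3, 6, 2) -> finishes; pool += (0, 1, 1) = (3, 7, 3)
  P3 needs (1, 5, 3) <= (3, 7, 3) -> finishes; pool += (3, 1, 1) = (6, 8, 4)
  P8 needs (6, 3, 2) <= (6, 8, 4) -> finishes; pool += (1, 2, 0) = (7, 10, 4)


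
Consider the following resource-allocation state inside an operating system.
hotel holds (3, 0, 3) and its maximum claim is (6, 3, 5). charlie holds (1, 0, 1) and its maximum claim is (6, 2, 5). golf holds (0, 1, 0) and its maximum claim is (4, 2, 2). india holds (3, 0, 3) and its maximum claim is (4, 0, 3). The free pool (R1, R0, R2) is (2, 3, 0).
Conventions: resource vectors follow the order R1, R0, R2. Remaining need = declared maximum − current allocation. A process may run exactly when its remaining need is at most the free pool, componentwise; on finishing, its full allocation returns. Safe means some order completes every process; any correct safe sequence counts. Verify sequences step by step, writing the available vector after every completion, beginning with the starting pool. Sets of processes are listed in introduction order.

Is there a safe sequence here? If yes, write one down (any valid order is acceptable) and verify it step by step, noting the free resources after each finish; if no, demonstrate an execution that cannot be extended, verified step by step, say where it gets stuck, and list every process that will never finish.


SAFE — a valid safe sequence is india, golf, hotel, charlie.
Key observation: every step clears its requested resources with room to spare; the minimum clearance is 1, first at india — (1, 0, 0) vs (2, 3, 0) free.
Step-by-step check:
  pool = (2, 3, 0)
  india: need (1, 0, 0) fits (2, 3, 0); releases (3, 0, 3), pool now (5, 3, 3)
  golf: need (4, 1, 2) fits (5, 3, 3); releases (0, 1, 0), pool now (5, 4, 3)
  hotel: need (3, 3, 2) fits (5, 4, 3); releases (3, 0, 3), pool now (8, 4, 6)
  charlie: need (5, 2, 4) fits (8, 4, 6); releases (1, 0, 1), pool now (9, 4, 7)


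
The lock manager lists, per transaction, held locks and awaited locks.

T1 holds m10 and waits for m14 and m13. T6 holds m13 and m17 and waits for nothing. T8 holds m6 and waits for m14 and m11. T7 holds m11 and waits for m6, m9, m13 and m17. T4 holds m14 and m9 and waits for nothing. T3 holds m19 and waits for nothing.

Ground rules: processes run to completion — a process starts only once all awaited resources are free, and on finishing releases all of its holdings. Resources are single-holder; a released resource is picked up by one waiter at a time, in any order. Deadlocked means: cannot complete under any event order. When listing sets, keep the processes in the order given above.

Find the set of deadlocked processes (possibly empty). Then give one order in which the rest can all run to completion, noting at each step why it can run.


The deadlocked set is T8 and T7.
Key observation: the loop T8 -> T7 -> T8 blocks itself forever; no other process is dragged down with it.
The rest can finish in the order T6, T4, T1, T3.
Walking it through:
  T6 waits on nothing -> runs at once and releases m13 and m17
  T4 waits on nothing -> runs at once and releases m14 and m9
  run T1 (all its waits — m14 and m13 — are resolved); releases m10
  T3 waits on nothing -> runs at once and releases m19


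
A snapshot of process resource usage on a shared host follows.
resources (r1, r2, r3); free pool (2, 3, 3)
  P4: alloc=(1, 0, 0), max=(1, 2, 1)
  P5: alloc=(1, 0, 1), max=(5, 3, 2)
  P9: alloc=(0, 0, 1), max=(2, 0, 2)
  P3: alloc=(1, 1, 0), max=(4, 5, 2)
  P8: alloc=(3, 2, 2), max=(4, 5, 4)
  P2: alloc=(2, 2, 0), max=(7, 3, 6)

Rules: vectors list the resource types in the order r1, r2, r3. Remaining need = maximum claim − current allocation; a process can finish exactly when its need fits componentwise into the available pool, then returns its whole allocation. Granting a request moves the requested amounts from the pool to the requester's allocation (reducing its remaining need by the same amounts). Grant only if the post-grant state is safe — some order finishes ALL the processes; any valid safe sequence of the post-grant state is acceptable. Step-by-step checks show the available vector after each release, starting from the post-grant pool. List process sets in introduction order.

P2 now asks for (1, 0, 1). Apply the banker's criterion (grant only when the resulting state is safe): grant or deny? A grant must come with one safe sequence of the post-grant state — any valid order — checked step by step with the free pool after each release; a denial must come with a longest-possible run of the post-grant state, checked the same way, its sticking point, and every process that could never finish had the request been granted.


GRANT: granting preserves safety; a valid post-grant sequence is P8, P9, P5, P3, P4, P2.
Key observation: the transfer keeps a workable pool ((1, 3, 2)); P8 starts the safe sequence.
Verifying the post-grant state step by step:
  pool = (1, 3, 2)
  run P8 (needs (1, 3, 2), free (1, 3, 2)); after release of (3, 2, 2) the pool is (4, 5, 4)
  run P9 (needs (2, 0, 1), free (4, 5, 4)); after release of (0, 0, 1) the pool is (4, 5, 5)
  run P5 (needs (4, 3, 1), free (4, 5, 5)); after release of (1, 0, 1) the pool is (5, 5, 6)
  run P3 (needs (3, 4, 2), free (5, 5, 6)); after release of (1, 1, 0) the pool is (6, 6, 6)
  run P4 (needs (0, 2, 1), free (6, 6, 6)); after release of (1, 0, 0) the pool is (7, 6, 6)
  run P2 (needs (4, 1, 5), free (7, 6, 6)); after release of (3, 2, 1) the pool is (10, 8, 7)


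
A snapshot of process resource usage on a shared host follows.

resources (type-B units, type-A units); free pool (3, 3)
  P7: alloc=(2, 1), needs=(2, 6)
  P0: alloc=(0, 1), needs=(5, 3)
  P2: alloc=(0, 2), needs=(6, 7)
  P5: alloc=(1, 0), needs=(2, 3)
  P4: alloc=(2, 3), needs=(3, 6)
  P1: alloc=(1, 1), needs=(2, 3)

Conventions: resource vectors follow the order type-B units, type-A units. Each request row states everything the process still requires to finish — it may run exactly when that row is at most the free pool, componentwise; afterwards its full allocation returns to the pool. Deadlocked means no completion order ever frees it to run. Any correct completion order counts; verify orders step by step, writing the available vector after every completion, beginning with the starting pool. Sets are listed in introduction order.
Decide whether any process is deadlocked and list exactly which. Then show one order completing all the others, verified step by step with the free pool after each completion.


Deadlocked: P7, P2 and P4.
Key observation: P5, P1, P0 can finish, but then (5, 5) is all there is, and the blocked group's type-A units demands exceed it.
One completion order for the rest: P5, P1, P0. Verifying each step:
  pool = (3, 3)
  run P5 (needs (2, 3), free (3, 3)); after release of (1, 0) the pool is (4, 3)
  run P1 (needs (2, 3), free (4, 3)); after release of (1, 1) the pool is (5, 4)
  run P0 (needs (5, 3), free (5, 4)); after release of (0, 1) the pool is (5, 5)
None of the blocked processes ever fits:
  P7 cannot run: need (2, 6) vs free (5, 5) (insufficient type-A units)
  P2 cannot run: need (6, 7) vs free (5, 5) (insufficient type-B units and type-A units)
  P4 cannot run: need (3, 6) vs free (5, 5) (insufficient type-A units)


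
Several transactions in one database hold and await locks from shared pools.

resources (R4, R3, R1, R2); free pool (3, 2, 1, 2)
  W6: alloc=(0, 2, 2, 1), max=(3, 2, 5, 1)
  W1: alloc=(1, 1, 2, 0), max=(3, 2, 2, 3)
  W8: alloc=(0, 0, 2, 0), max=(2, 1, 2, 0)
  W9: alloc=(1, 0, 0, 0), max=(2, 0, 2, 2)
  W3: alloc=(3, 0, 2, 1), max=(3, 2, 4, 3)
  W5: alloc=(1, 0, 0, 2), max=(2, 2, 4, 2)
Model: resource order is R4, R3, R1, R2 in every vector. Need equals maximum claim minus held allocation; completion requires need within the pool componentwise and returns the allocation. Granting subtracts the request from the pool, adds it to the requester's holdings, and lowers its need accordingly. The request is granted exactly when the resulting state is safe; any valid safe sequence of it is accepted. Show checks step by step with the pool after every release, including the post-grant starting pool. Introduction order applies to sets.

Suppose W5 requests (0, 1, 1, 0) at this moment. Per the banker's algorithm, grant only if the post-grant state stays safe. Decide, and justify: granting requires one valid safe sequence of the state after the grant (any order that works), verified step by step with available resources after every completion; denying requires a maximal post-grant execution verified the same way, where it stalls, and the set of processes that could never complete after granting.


DENY: after the grant no complete ordering would exist.
Key observation: after W8, W9 the pool peaks at (4, 1, 2, 2), and each blocked process is short somewhere: W6 on R1; W1 on R2; W3 on R3; W5 on R1.
On the post-grant state, W8, W9 is a maximal run — nothing extends it. Step-by-step check:
  pool = (3, 1, 0, 2)
  W8: need (2, 1, 0, 0) fits (3, 1, 0, 2); releases (0, 0, 2, 0), pool now (3, 1, 2, 2)
  W9: need (1, 0, 2, 2) fits (3, 1, 2, 2); releases (1, 0, 0, 0), pool now (4, 1, 2, 2)
  W6 still needs (3, 0, 3, 0) but only (4, 1, 2, 2) is free — short on R1
  W1 still needs (2, 1, 0, 3) but only (4, 1, 2, 2) is free — short on R2
  W3 still needs (0, 2, 2, 2) but only (4, 1, 2, 2) is free — short on R3
  W5 still needs (1, 1, 3, 0) but only (4, 1, 2, 2) is free — short on R1
Had the request been granted, W6, W1, W3 and W5 could never finish.


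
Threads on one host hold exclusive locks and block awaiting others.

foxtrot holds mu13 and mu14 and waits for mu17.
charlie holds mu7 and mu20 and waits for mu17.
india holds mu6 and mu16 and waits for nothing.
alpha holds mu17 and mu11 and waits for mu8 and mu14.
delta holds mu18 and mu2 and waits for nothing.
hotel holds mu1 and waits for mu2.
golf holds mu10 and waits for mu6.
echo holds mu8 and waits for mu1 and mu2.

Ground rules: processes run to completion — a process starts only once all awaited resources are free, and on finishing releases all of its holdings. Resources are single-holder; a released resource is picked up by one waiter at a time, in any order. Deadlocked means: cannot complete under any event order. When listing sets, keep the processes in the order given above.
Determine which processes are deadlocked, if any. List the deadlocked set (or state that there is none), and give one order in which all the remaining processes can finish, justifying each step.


The deadlocked set is foxtrot, charlie and alpha.
Key observation: nobody on the ring foxtrot -> alpha -> foxtrot can start until another member finishes, which never happens; charlie waits into the deadlock from upstream.
The rest can finish in the order delta, hotel, india, echo, golf.
Verifying each step:
  delta: no waits; runs immediately, freeing mu18 and mu2
  hotel: everything it awaited (mu2) is free; runs, freeing mu1
  india: no waits; runs immediately, freeing mu6 and mu16
  echo: everything it awaited (mu1 and mu2) is free; runs, freeing mu8
  golf: everything it awaited (mu6) is free; runs, freeing mu10


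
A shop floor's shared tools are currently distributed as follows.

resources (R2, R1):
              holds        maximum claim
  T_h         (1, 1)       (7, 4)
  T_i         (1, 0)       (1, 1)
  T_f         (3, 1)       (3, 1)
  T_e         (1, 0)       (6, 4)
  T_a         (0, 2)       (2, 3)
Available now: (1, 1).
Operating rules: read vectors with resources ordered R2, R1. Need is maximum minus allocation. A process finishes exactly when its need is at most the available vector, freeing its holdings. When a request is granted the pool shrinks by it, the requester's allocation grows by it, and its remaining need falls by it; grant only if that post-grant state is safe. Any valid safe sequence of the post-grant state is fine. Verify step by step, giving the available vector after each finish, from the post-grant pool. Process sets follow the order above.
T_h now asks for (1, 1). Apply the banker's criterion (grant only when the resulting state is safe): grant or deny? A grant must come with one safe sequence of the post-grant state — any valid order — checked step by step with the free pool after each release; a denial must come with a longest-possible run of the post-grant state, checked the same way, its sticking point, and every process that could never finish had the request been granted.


DENY: after the grant no complete ordering would exist.
Key observation: the wall is R2: completing T_f, T_i, T_a brings the pool only to (4, 3), and all the rest need more.
On the post-grant state, T_f, T_i, T_a is a maximal run — nothing extends it. Step-by-step check:
  pool = (0, 0)
  T_f: need (0, 0) fits (0, 0); releases (3, 1), pool now (3, 1)
  T_i: need (0, 1) fits (3, 1); releases (1, 0), pool now (4, 1)
  T_a: need (2, 1) fits (4, 1); releases (0, 2), pool now (4, 3)
  blocked: T_h wants (5, 2), pool (4, 3) — not enough R2
  blocked: T_e wants (5, 4), pool (4, 3) — not enough R2 and R1
Post-grant, the permanently blocked set is T_h and T_e.


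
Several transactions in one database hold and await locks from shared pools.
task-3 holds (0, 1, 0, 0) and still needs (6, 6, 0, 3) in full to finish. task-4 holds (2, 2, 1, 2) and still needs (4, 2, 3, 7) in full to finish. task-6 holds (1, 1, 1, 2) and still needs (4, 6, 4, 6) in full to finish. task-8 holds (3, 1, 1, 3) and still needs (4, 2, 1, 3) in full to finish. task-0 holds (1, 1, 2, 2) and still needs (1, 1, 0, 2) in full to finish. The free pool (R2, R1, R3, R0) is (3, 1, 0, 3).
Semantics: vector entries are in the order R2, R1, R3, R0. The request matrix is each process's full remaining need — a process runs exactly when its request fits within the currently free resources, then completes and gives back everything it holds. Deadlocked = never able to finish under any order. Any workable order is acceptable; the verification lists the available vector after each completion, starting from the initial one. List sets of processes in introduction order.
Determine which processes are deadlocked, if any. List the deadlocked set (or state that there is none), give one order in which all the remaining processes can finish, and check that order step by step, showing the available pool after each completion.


The deadlocked set is task-3 and task-6.
Key observation: the pool after task-0, task-8, task-4 is (9, 5, 4, 10); every surviving request exceeds it in R1, so progress ends there.
The rest can finish in the order task-0, task-8, task-4. Check, step by step:
  pool = (3, 1, 0, 3)
  task-0 needs (1, 1, 0, 2) <= (3, 1, 0, 3) -> finishes; pool += (1, 1, 2, 2) = (4, 2, 2, 5)
  task-8 needs (4, 2, 1, 3) <= (4, 2, 2, 5) -> finishes; pool += (3, 1, 1, 3) = (7, 3, 3, 8)
  task-4 needs (4, 2, 3, 7) <= (7, 3, 3, 8) -> finishes; pool += (2, 2, 1, 2) = (9, 5, 4, 10)
The stuck group stays short no matter what:
  task-3 cannot run: need (6, 6, 0, 3) vs free (9, 5, 4, 10) (insufficient R1)
  task-6 cannot run: need (4, 6, 4, 6) vs free (9, 5, 4, 10) (insufficient R1)


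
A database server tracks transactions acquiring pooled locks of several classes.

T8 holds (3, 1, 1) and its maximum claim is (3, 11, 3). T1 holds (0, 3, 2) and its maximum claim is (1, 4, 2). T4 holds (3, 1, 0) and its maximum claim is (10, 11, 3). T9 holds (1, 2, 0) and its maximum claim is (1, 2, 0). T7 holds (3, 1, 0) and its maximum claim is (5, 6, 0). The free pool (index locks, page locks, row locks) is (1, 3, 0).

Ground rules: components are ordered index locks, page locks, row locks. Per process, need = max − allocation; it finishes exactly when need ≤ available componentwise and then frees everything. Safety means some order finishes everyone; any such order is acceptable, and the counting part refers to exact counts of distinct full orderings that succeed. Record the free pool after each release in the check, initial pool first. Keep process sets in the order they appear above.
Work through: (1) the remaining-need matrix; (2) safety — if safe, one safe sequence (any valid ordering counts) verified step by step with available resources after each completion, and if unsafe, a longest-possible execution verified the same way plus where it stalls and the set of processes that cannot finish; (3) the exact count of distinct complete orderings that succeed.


(1) Remaining need (order index locks, page locks, row locks):
  T8: (0, 10, 2)
  T1: (1, 1, 0)
  T4: (7, 10, 3)
  T9: (0, 0, 0)
  T7: (2, 5, 0)
(2) UNSAFE — no complete ordering exists.
Key observation: no order helps: past T9, T1, T7, the free pool tops out at (5, 9, 2), below what each blocked process needs in page locks.
A maximal execution: T9, T1, T7 — then nothing else fits. Check, step by step:
  pool = (1, 3, 0)
  run T9 (needs (0, 0, 0), free (1, 3, 0)); after release of (1, 2, 0) the pool is (2, 5, 0)
  run T1 (needs (1, 1, 0), free (2, 5, 0)); after release of (0, 3, 2) the pool is (2, 8, 2)
  run T7 (needs (2, 5, 0), free (2, 8, 2)); after release of (3, 1, 0) the pool is (5, 9, 2)
  blocked: T8 wants (0, 10, 2), pool (5, 9, 2) — not enough page locks
  blocked: T4 wants (7, 10, 3), pool (5, 9, 2) — not enough index locks, page locks and row locks
Never able to finish: T8 and T4.
(3) Precisely 0 of the possible complete orderings are safe sequences.


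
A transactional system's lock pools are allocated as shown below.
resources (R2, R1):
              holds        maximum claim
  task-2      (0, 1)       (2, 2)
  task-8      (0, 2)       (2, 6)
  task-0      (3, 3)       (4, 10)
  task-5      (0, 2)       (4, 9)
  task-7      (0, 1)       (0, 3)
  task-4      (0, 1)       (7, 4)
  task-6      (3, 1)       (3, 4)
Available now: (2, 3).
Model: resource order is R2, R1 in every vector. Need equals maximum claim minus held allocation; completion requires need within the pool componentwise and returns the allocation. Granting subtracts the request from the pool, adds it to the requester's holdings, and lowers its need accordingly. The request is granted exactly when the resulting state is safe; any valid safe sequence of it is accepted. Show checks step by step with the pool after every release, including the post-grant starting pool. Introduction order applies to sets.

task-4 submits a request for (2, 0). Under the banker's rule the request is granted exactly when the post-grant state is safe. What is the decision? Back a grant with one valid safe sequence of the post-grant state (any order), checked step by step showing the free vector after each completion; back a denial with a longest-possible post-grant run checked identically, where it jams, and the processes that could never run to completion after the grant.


GRANT. The post-grant state is safe; one safe sequence: task-6, task-8, task-7, task-2, task-0, task-5, task-4.
Key observation: with (0, 3) left after the transfer, task-6 can run at once — the state stays safe.
Verifying the post-grant state step by step:
  pool = (0, 3)
  task-6 needs (0, 3) <= (0, 3) -> finishes; pool += (3, 1) = (3, 4)
  task-8 needs (2, 4) <= (3, 4) -> finishes; pool += (0, 2) = (3, 6)
  task-7 needs (0, 2) <= (3, 6) -> finishes; pool += (0, 1) = (3, 7)
  task-2 needs (2, 1) <= (3, 7) -> finishes; pool += (0, 1) = (3, 8)
  task-0 needs (1, 7) <= (3, 8) -> finishes; pool += (3, 3) = (6, 11)
  task-5 needs (4, 7) <= (6, 11) -> finishes; pool += (0, 2) = (6, 13)
  task-4 needs (5, 3) <= (6, 13) -> finishes; pool += (2, 1) = (8, 14)
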